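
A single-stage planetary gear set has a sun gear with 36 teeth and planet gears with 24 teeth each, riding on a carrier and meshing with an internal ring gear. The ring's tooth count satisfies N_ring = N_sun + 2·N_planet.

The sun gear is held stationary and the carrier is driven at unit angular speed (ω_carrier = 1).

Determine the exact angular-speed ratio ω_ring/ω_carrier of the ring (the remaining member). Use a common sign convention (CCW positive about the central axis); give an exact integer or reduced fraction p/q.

10/7

N_ring = 36 + 2·24 = 84
36(ω_s−ω_c) = −84(ω_r−ω_c),  ω_s=0, ω_c=1
ω_r = 1 − (36/84)(0−1) = 10/7
ω_r/ω_c = 10/7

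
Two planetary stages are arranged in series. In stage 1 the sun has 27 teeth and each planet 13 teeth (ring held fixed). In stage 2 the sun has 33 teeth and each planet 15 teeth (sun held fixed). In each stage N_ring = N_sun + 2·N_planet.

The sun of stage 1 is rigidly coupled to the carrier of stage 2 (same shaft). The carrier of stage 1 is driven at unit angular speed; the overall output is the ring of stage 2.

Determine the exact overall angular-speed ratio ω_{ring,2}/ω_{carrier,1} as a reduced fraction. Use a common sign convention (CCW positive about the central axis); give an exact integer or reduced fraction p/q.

2560/567

Stage 1: N_ring = 27 + 2·13 = 53
Stage 1: 27(ω_s−ω_c) = −53(ω_r−ω_c),  ω_r=0, ω_c=1
Stage 1: ω_s = 1 − (53/27)(0−1) = 80/27
  ⇒ ω_s¹/ω_c¹ = 80/27
Stage 2: N_ring = 33 + 2·15 = 63
Stage 2: 33(ω_s−ω_c) = −63(ω_r−ω_c),  ω_s=0, ω_c=1
Stage 2: ω_r = 1 − (33/63)(0−1) = 32/21
  ⇒ ω_r²/ω_c² = 32/21
Coupling ω_c² = ω_s¹ ⇒ overall = 80/27 × 32/21 = 2560/567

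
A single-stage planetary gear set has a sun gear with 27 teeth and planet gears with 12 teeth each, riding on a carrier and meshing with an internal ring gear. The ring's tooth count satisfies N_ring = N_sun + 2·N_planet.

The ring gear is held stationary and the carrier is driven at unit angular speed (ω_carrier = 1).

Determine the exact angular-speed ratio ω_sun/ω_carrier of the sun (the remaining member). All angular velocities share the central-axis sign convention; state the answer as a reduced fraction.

26/9

N_ring = 27 + 2·12 = 51
27(ω_s−ω_c) = −51(ω_r−ω_c),  ω_r=0, ω_c=1
ω_s = 1 − (51/27)(0−1) = 26/9
ω_s/ω_c = 26/9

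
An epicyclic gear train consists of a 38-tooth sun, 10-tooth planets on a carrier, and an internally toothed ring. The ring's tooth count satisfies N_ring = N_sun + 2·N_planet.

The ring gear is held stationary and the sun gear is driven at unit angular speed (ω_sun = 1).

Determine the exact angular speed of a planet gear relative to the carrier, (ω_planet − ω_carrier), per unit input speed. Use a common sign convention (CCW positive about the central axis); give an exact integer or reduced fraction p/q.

-551/240

N_ring = 38 + 2·10 = 58
38(ω_s−ω_c) = −58(ω_r−ω_c),  ω_r=0, ω_s=1
38(1−ω_c) = −58(0−ω_c)  ⇒  96ω_c = 38  ⇒  ω_c = 19/48
sun–planet: 38·(1−19/48) = −10·(ω_p−ω_c)  ⇒  ω_p−ω_c = −(38/10)·(29/48) = -551/240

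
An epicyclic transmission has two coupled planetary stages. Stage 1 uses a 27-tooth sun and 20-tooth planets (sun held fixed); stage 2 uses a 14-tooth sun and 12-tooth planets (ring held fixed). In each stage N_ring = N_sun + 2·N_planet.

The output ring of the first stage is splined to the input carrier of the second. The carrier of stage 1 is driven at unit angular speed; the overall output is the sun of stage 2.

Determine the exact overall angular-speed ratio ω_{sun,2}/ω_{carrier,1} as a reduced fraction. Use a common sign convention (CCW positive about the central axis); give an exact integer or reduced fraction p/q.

Stage 1: N_ring = 27 + 2·20 = 67
Stage 1: 27(ω_s−ω_c) = −67(ω_r−ω_c),  ω_s=0, ω_c=1
Stage 1: ω_r = 1 − (27/67)(0−1) = 94/67
  ⇒ ω_r¹/ω_c¹ = 94/67
Stage 2: N_ring = 14 + 2·12 = 38
Stage 2: 14(ω_s−ω_c) = −38(ω_r−ω_c),  ω_r=0, ω_c=1
Stage 2: ω_s = 1 − (38/14)(0−1) = 26/7
  ⇒ ω_s²/ω_c² = 26/7
Coupling ω_c² = ω_r¹ ⇒ overall = 94/67 × 26/7 = 2444/469

2444/469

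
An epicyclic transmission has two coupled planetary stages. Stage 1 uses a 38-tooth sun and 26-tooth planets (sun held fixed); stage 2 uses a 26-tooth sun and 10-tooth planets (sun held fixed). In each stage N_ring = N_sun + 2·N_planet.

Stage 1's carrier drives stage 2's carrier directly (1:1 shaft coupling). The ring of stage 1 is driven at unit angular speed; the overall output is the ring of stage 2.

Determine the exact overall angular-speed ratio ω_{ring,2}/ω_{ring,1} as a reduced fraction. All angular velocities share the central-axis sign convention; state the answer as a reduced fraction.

Stage 1: N_ring = 38 + 2·26 = 90
Stage 1: 38(ω_s−ω_c) = −90(ω_r−ω_c),  ω_s=0, ω_r=1
Stage 1: 38(0−ω_c) = −90(1−ω_c)  ⇒  128ω_c = 90  ⇒  ω_c = 45/64
  ⇒ ω_c¹/ω_r¹ = 45/64
Stage 2: N_ring = 26 + 2·10 = 46
Stage 2: 26(ω_s−ω_c) = −46(ω_r−ω_c),  ω_s=0, ω_c=1
Stage 2: ω_r = 1 − (26/46)(0−1) = 36/23
  ⇒ ω_r²/ω_c² = 36/23
Coupling ω_c² = ω_c¹ ⇒ overall = 45/64 × 36/23 = 405/368

405/368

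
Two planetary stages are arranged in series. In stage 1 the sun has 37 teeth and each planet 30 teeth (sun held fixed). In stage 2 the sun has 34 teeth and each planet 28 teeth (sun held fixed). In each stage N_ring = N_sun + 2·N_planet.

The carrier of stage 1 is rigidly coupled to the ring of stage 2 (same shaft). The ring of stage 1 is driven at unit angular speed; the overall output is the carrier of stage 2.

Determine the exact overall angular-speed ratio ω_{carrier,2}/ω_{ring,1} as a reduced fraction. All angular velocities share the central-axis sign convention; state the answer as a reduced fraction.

Stage 1: N_ring = 37 + 2·30 = 97
Stage 1: 37(ω_s−ω_c) = −97(ω_r−ω_c),  ω_s=0, ω_r=1
Stage 1: 37(0−ω_c) = −97(1−ω_c)  ⇒  134ω_c = 97  ⇒  ω_c = 97/134
  ⇒ ω_c¹/ω_r¹ = 97/134
Stage 2: N_ring = 34 + 2·28 = 90
Stage 2: 34(ω_s−ω_c) = −90(ω_r−ω_c),  ω_s=0, ω_r=1
Stage 2: 34(0−ω_c) = −90(1−ω_c)  ⇒  124ω_c = 90  ⇒  ω_c = 45/62
  ⇒ ω_c²/ω_r² = 45/62
Coupling ω_r² = ω_c¹ ⇒ overall = 97/134 × 45/62 = 4365/8308

4365/8308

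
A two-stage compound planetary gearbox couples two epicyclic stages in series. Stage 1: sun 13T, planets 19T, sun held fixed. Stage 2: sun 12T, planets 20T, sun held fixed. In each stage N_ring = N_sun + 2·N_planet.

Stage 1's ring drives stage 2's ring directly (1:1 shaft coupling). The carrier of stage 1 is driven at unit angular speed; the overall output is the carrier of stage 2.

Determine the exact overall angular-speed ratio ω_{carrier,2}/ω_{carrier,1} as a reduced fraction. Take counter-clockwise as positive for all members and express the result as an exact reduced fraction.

52/51

Stage 1: N_ring = 13 + 2·19 = 51
Stage 1: 13(ω_s−ω_c) = −51(ω_r−ω_c),  ω_s=0, ω_c=1
Stage 1: ω_r = 1 − (13/51)(0−1) = 64/51
  ⇒ ω_r¹/ω_c¹ = 64/51
Stage 2: N_ring = 12 + 2·20 = 52
Stage 2: 12(ω_s−ω_c) = −52(ω_r−ω_c),  ω_s=0, ω_r=1
Stage 2: 12(0−ω_c) = −52(1−ω_c)  ⇒  64ω_c = 52  ⇒  ω_c = 13/16
  ⇒ ω_c²/ω_r² = 13/16
Coupling ω_r² = ω_r¹ ⇒ overall = 64/51 × 13/16 = 52/51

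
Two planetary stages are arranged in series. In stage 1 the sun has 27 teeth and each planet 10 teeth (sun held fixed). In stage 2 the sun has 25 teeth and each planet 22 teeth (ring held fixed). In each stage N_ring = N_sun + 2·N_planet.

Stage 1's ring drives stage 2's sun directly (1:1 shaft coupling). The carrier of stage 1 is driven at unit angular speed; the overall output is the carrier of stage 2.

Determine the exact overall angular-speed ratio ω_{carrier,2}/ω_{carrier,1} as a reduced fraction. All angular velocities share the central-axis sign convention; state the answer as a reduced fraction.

925/2209

Stage 1: N_ring = 27 + 2·10 = 47
Stage 1: 27(ω_s−ω_c) = −47(ω_r−ω_c),  ω_s=0, ω_c=1
Stage 1: ω_r = 1 − (27/47)(0−1) = 74/47
  ⇒ ω_r¹/ω_c¹ = 74/47
Stage 2: N_ring = 25 + 2·22 = 69
Stage 2: 25(ω_s−ω_c) = −69(ω_r−ω_c),  ω_r=0, ω_s=1
Stage 2: 25(1−ω_c) = −69(0−ω_c)  ⇒  94ω_c = 25  ⇒  ω_c = 25/94
  ⇒ ω_c²/ω_s² = 25/94
Coupling ω_s² = ω_r¹ ⇒ overall = 74/47 × 25/94 = 925/2209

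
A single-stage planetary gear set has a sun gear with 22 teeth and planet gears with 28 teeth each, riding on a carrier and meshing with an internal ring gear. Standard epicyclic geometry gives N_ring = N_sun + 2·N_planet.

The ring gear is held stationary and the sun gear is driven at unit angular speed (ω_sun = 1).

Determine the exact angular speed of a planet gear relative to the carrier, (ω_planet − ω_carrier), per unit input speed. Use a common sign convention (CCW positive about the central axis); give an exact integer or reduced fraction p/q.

-429/700

N_ring = 22 + 2·28 = 78
22(ω_s−ω_c) = −78(ω_r−ω_c),  ω_r=0, ω_s=1
22(1−ω_c) = −78(0−ω_c)  ⇒  100ω_c = 22  ⇒  ω_c = 11/50
sun–planet: 22·(1−11/50) = −28·(ω_p−ω_c)  ⇒  ω_p−ω_c = −(22/28)·(39/50) = -429/700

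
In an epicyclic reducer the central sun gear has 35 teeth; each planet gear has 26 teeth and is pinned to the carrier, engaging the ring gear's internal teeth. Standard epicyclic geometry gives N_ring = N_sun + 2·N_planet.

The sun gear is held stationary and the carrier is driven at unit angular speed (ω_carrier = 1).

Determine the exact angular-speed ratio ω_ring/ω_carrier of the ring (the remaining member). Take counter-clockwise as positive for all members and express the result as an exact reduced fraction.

122/87

N_ring = 35 + 2·26 = 87
35(ω_s−ω_c) = −87(ω_r−ω_c),  ω_s=0, ω_c=1
ω_r = 1 − (35/87)(0−1) = 122/87
ω_r/ω_c = 122/87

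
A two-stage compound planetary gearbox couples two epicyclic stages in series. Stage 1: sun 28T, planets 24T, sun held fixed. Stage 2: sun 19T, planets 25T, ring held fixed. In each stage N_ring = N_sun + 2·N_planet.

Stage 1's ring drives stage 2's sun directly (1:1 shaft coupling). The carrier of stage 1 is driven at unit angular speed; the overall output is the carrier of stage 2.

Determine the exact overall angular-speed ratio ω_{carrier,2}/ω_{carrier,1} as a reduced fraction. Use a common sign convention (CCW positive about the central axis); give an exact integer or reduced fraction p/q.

Stage 1: N_ring = 28 + 2·24 = 76
Stage 1: 28(ω_s−ω_c) = −76(ω_r−ω_c),  ω_s=0, ω_c=1
Stage 1: ω_r = 1 − (28/76)(0−1) = 26/19
  ⇒ ω_r¹/ω_c¹ = 26/19
Stage 2: N_ring = 19 + 2·25 = 69
Stage 2: 19(ω_s−ω_c) = −69(ω_r−ω_c),  ω_r=0, ω_s=1
Stage 2: 19(1−ω_c) = −69(0−ω_c)  ⇒  88ω_c = 19  ⇒  ω_c = 19/88
  ⇒ ω_c²/ω_s² = 19/88
Coupling ω_s² = ω_r¹ ⇒ overall = 26/19 × 19/88 = 13/44

13/44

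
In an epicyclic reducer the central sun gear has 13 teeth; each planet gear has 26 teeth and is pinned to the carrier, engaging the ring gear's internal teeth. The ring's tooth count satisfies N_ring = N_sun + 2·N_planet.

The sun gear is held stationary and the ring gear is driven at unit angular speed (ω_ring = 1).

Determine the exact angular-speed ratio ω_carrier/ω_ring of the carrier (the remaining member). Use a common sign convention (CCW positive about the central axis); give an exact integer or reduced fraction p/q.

5/6

N_ring = 13 + 2·26 = 65
13(ω_s−ω_c) = −65(ω_r−ω_c),  ω_s=0, ω_r=1
13(0−ω_c) = −65(1−ω_c)  ⇒  78ω_c = 65  ⇒  ω_c = 5/6
ω_c/ω_r = 5/6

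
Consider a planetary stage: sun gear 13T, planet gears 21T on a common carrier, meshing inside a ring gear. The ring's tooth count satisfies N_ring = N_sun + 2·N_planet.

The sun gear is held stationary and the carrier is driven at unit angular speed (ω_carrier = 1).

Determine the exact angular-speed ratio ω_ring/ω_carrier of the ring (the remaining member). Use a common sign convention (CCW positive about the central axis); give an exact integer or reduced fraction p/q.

N_ring = 13 + 2·21 = 55
13(ω_s−ω_c) = −55(ω_r−ω_c),  ω_s=0, ω_c=1
ω_r = 1 − (13/55)(0−1) = 68/55
ω_r/ω_c = 68/55

68/55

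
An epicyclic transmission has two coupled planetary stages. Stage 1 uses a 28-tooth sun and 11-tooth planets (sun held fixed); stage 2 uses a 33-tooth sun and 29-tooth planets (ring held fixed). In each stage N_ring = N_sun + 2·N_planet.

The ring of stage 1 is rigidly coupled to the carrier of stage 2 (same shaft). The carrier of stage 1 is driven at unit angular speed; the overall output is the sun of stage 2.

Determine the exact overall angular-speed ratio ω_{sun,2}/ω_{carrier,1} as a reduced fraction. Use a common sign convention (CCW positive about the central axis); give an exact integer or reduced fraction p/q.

Stage 1: N_ring = 28 + 2·11 = 50
Stage 1: 28(ω_s−ω_c) = −50(ω_r−ω_c),  ω_s=0, ω_c=1
Stage 1: ω_r = 1 − (28/50)(0−1) = 39/25
  ⇒ ω_r¹/ω_c¹ = 39/25
Stage 2: N_ring = 33 + 2·29 = 91
Stage 2: 33(ω_s−ω_c) = −91(ω_r−ω_c),  ω_r=0, ω_c=1
Stage 2: ω_s = 1 − (91/33)(0−1) = 124/33
  ⇒ ω_s²/ω_c² = 124/33
Coupling ω_c² = ω_r¹ ⇒ overall = 39/25 × 124/33 = 1612/275

1612/275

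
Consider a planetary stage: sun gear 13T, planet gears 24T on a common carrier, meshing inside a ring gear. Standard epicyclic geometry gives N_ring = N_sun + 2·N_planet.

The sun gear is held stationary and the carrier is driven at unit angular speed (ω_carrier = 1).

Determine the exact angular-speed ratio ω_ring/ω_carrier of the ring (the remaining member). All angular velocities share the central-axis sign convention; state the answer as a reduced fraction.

74/61

N_ring = 13 + 2·24 = 61
13(ω_s−ω_c) = −61(ω_r−ω_c),  ω_s=0, ω_c=1
ω_r = 1 − (13/61)(0−1) = 74/61
ω_r/ω_c = 74/61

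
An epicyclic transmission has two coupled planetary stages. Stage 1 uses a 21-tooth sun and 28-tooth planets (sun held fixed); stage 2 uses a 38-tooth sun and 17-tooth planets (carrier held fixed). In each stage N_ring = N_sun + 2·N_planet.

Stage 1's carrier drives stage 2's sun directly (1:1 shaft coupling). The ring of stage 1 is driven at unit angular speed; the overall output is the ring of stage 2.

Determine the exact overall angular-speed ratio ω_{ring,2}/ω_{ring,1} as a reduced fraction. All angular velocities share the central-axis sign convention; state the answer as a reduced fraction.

-209/504

Stage 1: N_ring = 21 + 2·28 = 77
Stage 1: 21(ω_s−ω_c) = −77(ω_r−ω_c),  ω_s=0, ω_r=1
Stage 1: 21(0−ω_c) = −77(1−ω_c)  ⇒  98ω_c = 77  ⇒  ω_c = 11/14
  ⇒ ω_c¹/ω_r¹ = 11/14
Stage 2: N_ring = 38 + 2·17 = 72
Stage 2: 38(ω_s−ω_c) = −72(ω_r−ω_c),  ω_c=0, ω_s=1
Stage 2: ω_r = 0 − (38/72)(1−0) = -19/36
  ⇒ ω_r²/ω_s² = -19/36
Coupling ω_s² = ω_c¹ ⇒ overall = 11/14 × -19/36 = -209/504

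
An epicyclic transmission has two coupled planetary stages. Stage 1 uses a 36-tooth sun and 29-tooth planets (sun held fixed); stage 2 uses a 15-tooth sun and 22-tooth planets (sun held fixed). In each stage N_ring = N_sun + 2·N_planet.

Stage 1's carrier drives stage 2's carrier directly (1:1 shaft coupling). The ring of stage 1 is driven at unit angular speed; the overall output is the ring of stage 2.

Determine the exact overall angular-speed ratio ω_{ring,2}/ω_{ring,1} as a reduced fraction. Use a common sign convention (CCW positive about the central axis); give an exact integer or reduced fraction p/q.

3478/3835

Stage 1: N_ring = 36 + 2·29 = 94
Stage 1: 36(ω_s−ω_c) = −94(ω_r−ω_c),  ω_s=0, ω_r=1
Stage 1: 36(0−ω_c) = −94(1−ω_c)  ⇒  130ω_c = 94  ⇒  ω_c = 47/65
  ⇒ ω_c¹/ω_r¹ = 47/65
Stage 2: N_ring = 15 + 2·22 = 59
Stage 2: 15(ω_s−ω_c) = −59(ω_r−ω_c),  ω_s=0, ω_c=1
Stage 2: ω_r = 1 − (15/59)(0−1) = 74/59
  ⇒ ω_r²/ω_c² = 74/59
Coupling ω_c² = ω_c¹ ⇒ overall = 47/65 × 74/59 = 3478/3835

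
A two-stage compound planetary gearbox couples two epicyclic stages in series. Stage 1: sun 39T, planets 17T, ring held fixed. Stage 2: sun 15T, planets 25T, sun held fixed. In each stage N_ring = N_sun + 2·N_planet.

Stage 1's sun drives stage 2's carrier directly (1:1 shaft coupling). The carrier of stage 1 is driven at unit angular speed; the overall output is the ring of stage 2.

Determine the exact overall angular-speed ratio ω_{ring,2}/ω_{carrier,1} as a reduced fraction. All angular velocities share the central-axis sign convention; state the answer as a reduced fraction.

Stage 1: N_ring = 39 + 2·17 = 73
Stage 1: 39(ω_s−ω_c) = −73(ω_r−ω_c),  ω_r=0, ω_c=1
Stage 1: ω_s = 1 − (73/39)(0−1) = 112/39
  ⇒ ω_s¹/ω_c¹ = 112/39
Stage 2: N_ring = 15 + 2·25 = 65
Stage 2: 15(ω_s−ω_c) = −65(ω_r−ω_c),  ω_s=0, ω_c=1
Stage 2: ω_r = 1 − (15/65)(0−1) = 16/13
  ⇒ ω_r²/ω_c² = 16/13
Coupling ω_c² = ω_s¹ ⇒ overall = 112/39 × 16/13 = 1792/507

1792/507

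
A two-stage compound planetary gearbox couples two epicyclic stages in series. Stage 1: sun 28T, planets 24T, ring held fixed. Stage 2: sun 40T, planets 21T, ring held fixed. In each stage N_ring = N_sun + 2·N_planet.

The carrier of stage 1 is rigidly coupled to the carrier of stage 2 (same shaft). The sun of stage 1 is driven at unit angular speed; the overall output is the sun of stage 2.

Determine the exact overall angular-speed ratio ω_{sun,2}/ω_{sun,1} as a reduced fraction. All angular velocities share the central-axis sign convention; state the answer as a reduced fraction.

427/520

Stage 1: N_ring = 28 + 2·24 = 76
Stage 1: 28(ω_s−ω_c) = −76(ω_r−ω_c),  ω_r=0, ω_s=1
Stage 1: 28(1−ω_c) = −76(0−ω_c)  ⇒  104ω_c = 28  ⇒  ω_c = 7/26
  ⇒ ω_c¹/ω_s¹ = 7/26
Stage 2: N_ring = 40 + 2·21 = 82
Stage 2: 40(ω_s−ω_c) = −82(ω_r−ω_c),  ω_r=0, ω_c=1
Stage 2: ω_s = 1 − (82/40)(0−1) = 61/20
  ⇒ ω_s²/ω_c² = 61/20
Coupling ω_c² = ω_c¹ ⇒ overall = 7/26 × 61/20 = 427/520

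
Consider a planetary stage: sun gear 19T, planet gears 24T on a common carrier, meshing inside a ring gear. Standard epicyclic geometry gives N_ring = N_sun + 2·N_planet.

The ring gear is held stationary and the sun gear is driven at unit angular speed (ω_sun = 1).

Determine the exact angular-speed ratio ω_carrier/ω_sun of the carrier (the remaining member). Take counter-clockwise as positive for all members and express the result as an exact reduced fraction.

19/86

N_ring = 19 + 2·24 = 67
19(ω_s−ω_c) = −67(ω_r−ω_c),  ω_r=0, ω_s=1
19(1−ω_c) = −67(0−ω_c)  ⇒  86ω_c = 19  ⇒  ω_c = 19/86
ω_c/ω_s = 19/86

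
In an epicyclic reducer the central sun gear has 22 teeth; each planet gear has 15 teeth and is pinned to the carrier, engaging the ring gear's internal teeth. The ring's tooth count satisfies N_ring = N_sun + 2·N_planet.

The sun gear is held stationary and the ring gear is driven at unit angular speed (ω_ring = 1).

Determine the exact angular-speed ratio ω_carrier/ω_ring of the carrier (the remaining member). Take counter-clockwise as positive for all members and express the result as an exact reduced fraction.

N_ring = 22 + 2·15 = 52
22(ω_s−ω_c) = −52(ω_r−ω_c),  ω_s=0, ω_r=1
22(0−ω_c) = −52(1−ω_c)  ⇒  74ω_c = 52  ⇒  ω_c = 26/37
ω_c/ω_r = 26/37

26/37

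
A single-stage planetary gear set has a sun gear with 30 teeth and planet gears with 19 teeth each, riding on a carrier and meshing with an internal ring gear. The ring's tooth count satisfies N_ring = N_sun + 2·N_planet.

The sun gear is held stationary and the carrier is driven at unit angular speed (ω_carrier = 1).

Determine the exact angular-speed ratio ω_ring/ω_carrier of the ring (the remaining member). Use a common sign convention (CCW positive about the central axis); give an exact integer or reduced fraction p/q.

N_ring = 30 + 2·19 = 68
30(ω_s−ω_c) = −68(ω_r−ω_c),  ω_s=0, ω_c=1
ω_r = 1 − (30/68)(0−1) = 49/34
ω_r/ω_c = 49/34

49/34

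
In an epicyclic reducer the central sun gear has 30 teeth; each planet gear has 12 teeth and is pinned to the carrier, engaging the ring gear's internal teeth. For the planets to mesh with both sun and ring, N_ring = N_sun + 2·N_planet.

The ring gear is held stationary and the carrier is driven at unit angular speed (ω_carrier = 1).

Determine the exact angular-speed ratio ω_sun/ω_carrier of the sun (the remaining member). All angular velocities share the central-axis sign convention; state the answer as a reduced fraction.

N_ring = 30 + 2·12 = 54
30(ω_s−ω_c) = −54(ω_r−ω_c),  ω_r=0, ω_c=1
ω_s = 1 − (54/30)(0−1) = 14/5
ω_s/ω_c = 14/5

14/5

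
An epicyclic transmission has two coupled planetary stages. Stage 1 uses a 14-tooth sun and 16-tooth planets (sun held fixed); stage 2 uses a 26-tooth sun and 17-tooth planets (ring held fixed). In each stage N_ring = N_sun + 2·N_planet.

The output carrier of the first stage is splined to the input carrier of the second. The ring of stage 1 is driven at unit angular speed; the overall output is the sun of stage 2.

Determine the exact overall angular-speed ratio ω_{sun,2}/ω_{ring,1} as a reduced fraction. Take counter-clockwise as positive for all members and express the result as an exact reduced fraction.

989/390

Stage 1: N_ring = 14 + 2·16 = 46
Stage 1: 14(ω_s−ω_c) = −46(ω_r−ω_c),  ω_s=0, ω_r=1
Stage 1: 14(0−ω_c) = −46(1−ω_c)  ⇒  60ω_c = 46  ⇒  ω_c = 23/30
  ⇒ ω_c¹/ω_r¹ = 23/30
Stage 2: N_ring = 26 + 2·17 = 60
Stage 2: 26(ω_s−ω_c) = −60(ω_r−ω_c),  ω_r=0, ω_c=1
Stage 2: ω_s = 1 − (60/26)(0−1) = 43/13
  ⇒ ω_s²/ω_c² = 43/13
Coupling ω_c² = ω_c¹ ⇒ overall = 23/30 × 43/13 = 989/390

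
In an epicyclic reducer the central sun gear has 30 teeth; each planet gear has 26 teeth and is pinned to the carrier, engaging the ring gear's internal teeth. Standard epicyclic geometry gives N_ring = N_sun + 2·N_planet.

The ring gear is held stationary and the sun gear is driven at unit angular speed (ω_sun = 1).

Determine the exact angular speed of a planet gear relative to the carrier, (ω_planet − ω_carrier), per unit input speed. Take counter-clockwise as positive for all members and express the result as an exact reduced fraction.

-615/728

N_ring = 30 + 2·26 = 82
30(ω_s−ω_c) = −82(ω_r−ω_c),  ω_r=0, ω_s=1
30(1−ω_c) = −82(0−ω_c)  ⇒  112ω_c = 30  ⇒  ω_c = 15/56
sun–planet: 30·(1−15/56) = −26·(ω_p−ω_c)  ⇒  ω_p−ω_c = −(30/26)·(41/56) = -615/728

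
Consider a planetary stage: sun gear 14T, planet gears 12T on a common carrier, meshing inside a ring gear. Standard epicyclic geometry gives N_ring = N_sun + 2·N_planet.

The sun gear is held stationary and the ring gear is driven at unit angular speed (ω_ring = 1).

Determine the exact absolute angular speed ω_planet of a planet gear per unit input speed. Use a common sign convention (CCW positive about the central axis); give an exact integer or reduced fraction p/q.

19/12

N_ring = 14 + 2·12 = 38
14(ω_s−ω_c) = −38(ω_r−ω_c),  ω_s=0, ω_r=1
14(0−ω_c) = −38(1−ω_c)  ⇒  52ω_c = 38  ⇒  ω_c = 19/26
sun–planet: 14·(0−19/26) = −12·(ω_p−ω_c)  ⇒  ω_p−ω_c = −(14/12)·(-19/26) = 133/156
ω_p = 19/26 + 133/156 = 19/12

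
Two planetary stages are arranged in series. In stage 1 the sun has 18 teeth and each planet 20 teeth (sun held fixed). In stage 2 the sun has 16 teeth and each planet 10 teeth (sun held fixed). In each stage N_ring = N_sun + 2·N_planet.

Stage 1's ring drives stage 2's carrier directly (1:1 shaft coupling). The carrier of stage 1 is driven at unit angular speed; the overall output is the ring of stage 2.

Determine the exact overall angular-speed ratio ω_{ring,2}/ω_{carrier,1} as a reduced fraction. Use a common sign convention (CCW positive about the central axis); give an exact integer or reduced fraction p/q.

Stage 1: N_ring = 18 + 2·20 = 58
Stage 1: 18(ω_s−ω_c) = −58(ω_r−ω_c),  ω_s=0, ω_c=1
Stage 1: ω_r = 1 − (18/58)(0−1) = 38/29
  ⇒ ω_r¹/ω_c¹ = 38/29
Stage 2: N_ring = 16 + 2·10 = 36
Stage 2: 16(ω_s−ω_c) = −36(ω_r−ω_c),  ω_s=0, ω_c=1
Stage 2: ω_r = 1 − (16/36)(0−1) = 13/9
  ⇒ ω_r²/ω_c² = 13/9
Coupling ω_c² = ω_r¹ ⇒ overall = 38/29 × 13/9 = 494/261

494/261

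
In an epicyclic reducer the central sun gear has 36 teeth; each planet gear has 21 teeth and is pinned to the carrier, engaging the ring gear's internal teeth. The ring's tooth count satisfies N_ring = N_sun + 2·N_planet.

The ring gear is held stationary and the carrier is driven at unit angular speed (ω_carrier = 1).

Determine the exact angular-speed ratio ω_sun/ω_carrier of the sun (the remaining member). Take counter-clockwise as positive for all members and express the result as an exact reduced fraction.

19/6

N_ring = 36 + 2·21 = 78
36(ω_s−ω_c) = −78(ω_r−ω_c),  ω_r=0, ω_c=1
ω_s = 1 − (78/36)(0−1) = 19/6
ω_s/ω_c = 19/6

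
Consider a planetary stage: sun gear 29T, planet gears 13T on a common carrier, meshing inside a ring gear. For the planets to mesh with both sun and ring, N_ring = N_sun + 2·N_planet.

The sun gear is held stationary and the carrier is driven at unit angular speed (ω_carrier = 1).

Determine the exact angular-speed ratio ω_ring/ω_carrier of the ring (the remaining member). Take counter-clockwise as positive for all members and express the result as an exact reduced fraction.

84/55

N_ring = 29 + 2·13 = 55
29(ω_s−ω_c) = −55(ω_r−ω_c),  ω_s=0, ω_c=1
ω_r = 1 − (29/55)(0−1) = 84/55
ω_r/ω_c = 84/55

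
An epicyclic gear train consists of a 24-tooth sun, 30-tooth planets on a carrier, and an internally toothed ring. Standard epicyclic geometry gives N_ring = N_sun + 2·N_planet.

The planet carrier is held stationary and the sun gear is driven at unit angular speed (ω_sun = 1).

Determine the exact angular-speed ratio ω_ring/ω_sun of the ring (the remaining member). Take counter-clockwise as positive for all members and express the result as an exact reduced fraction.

-2/7

N_ring = 24 + 2·30 = 84
24(ω_s−ω_c) = −84(ω_r−ω_c),  ω_c=0, ω_s=1
ω_r = 0 − (24/84)(1−0) = -2/7
ω_r/ω_s = -2/7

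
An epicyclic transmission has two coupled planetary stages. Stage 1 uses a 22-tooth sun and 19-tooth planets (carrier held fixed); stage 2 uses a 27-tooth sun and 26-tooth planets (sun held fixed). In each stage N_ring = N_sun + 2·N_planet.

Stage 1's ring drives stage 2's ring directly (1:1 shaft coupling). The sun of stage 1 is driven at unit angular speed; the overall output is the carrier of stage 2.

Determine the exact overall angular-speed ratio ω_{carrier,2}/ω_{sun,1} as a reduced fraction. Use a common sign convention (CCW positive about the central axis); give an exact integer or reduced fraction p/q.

Stage 1: N_ring = 22 + 2·19 = 60
Stage 1: 22(ω_s−ω_c) = −60(ω_r−ω_c),  ω_c=0, ω_s=1
Stage 1: ω_r = 0 − (22/60)(1−0) = -11/30
  ⇒ ω_r¹/ω_s¹ = -11/30
Stage 2: N_ring = 27 + 2·26 = 79
Stage 2: 27(ω_s−ω_c) = −79(ω_r−ω_c),  ω_s=0, ω_r=1
Stage 2: 27(0−ω_c) = −79(1−ω_c)  ⇒  106ω_c = 79  ⇒  ω_c = 79/106
  ⇒ ω_c²/ω_r² = 79/106
Coupling ω_r² = ω_r¹ ⇒ overall = -11/30 × 79/106 = -869/3180

-869/3180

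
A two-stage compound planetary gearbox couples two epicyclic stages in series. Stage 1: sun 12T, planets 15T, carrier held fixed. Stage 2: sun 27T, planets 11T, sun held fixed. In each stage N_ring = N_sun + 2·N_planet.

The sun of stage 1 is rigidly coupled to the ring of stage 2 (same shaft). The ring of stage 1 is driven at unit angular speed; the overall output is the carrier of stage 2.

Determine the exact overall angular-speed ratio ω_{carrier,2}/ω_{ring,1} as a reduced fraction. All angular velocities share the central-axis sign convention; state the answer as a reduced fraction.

Stage 1: N_ring = 12 + 2·15 = 42
Stage 1: 12(ω_s−ω_c) = −42(ω_r−ω_c),  ω_c=0, ω_r=1
Stage 1: ω_s = 0 − (42/12)(1−0) = -7/2
  ⇒ ω_s¹/ω_r¹ = -7/2
Stage 2: N_ring = 27 + 2·11 = 49
Stage 2: 27(ω_s−ω_c) = −49(ω_r−ω_c),  ω_s=0, ω_r=1
Stage 2: 27(0−ω_c) = −49(1−ω_c)  ⇒  76ω_c = 49  ⇒  ω_c = 49/76
  ⇒ ω_c²/ω_r² = 49/76
Coupling ω_r² = ω_s¹ ⇒ overall = -7/2 × 49/76 = -343/152

-343/152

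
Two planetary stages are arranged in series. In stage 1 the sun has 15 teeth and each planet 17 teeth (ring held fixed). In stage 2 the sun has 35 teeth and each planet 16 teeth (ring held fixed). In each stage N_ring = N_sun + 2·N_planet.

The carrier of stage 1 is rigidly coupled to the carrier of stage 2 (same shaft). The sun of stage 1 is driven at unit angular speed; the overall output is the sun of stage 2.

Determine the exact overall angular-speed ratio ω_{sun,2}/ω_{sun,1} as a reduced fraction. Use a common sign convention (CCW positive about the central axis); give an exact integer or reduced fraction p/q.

153/224

Stage 1: N_ring = 15 + 2·17 = 49
Stage 1: 15(ω_s−ω_c) = −49(ω_r−ω_c),  ω_r=0, ω_s=1
Stage 1: 15(1−ω_c) = −49(0−ω_c)  ⇒  64ω_c = 15  ⇒  ω_c = 15/64
  ⇒ ω_c¹/ω_s¹ = 15/64
Stage 2: N_ring = 35 + 2·16 = 67
Stage 2: 35(ω_s−ω_c) = −67(ω_r−ω_c),  ω_r=0, ω_c=1
Stage 2: ω_s = 1 − (67/35)(0−1) = 102/35
  ⇒ ω_s²/ω_c² = 102/35
Coupling ω_c² = ω_c¹ ⇒ overall = 15/64 × 102/35 = 153/224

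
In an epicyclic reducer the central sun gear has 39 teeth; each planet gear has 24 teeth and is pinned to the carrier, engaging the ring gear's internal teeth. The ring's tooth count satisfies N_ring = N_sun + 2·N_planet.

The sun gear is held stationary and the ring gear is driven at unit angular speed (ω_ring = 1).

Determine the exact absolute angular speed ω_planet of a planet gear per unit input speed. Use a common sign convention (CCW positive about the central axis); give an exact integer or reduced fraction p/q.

29/16

N_ring = 39 + 2·24 = 87
39(ω_s−ω_c) = −87(ω_r−ω_c),  ω_s=0, ω_r=1
39(0−ω_c) = −87(1−ω_c)  ⇒  126ω_c = 87  ⇒  ω_c = 29/42
sun–planet: 39·(0−29/42) = −24·(ω_p−ω_c)  ⇒  ω_p−ω_c = −(39/24)·(-29/42) = 377/336
ω_p = 29/42 + 377/336 = 29/16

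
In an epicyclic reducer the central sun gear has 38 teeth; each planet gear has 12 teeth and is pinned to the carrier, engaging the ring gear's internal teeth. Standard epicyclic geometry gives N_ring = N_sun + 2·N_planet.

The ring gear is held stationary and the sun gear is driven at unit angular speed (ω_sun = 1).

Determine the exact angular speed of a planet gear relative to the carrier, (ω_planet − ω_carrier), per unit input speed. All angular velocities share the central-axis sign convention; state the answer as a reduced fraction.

-589/300

N_ring = 38 + 2·12 = 62
38(ω_s−ω_c) = −62(ω_r−ω_c),  ω_r=0, ω_s=1
38(1−ω_c) = −62(0−ω_c)  ⇒  100ω_c = 38  ⇒  ω_c = 19/50
sun–planet: 38·(1−19/50) = −12·(ω_p−ω_c)  ⇒  ω_p−ω_c = −(38/12)·(31/50) = -589/300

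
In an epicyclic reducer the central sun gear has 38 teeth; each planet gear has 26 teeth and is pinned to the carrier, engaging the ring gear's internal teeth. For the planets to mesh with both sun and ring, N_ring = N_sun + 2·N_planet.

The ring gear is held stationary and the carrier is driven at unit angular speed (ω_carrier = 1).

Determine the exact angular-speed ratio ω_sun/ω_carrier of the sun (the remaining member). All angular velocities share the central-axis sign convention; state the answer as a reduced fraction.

N_ring = 38 + 2·26 = 90
38(ω_s−ω_c) = −90(ω_r−ω_c),  ω_r=0, ω_c=1
ω_s = 1 − (90/38)(0−1) = 64/19
ω_s/ω_c = 64/19

64/19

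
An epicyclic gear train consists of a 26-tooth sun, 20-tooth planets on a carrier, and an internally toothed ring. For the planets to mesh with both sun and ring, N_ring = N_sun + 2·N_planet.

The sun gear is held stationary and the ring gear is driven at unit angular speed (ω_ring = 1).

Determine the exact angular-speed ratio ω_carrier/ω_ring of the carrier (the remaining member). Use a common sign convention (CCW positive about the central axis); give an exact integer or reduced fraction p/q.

N_ring = 26 + 2·20 = 66
26(ω_s−ω_c) = −66(ω_r−ω_c),  ω_s=0, ω_r=1
26(0−ω_c) = −66(1−ω_c)  ⇒  92ω_c = 66  ⇒  ω_c = 33/46
ω_c/ω_r = 33/46

33/46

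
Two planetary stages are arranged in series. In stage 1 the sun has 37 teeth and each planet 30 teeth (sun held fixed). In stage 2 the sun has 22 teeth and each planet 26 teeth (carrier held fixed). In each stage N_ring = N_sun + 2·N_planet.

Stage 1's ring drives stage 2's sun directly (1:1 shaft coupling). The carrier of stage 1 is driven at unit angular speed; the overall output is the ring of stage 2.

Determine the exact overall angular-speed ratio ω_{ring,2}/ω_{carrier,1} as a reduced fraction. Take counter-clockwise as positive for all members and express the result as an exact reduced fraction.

Stage 1: N_ring = 37 + 2·30 = 97
Stage 1: 37(ω_s−ω_c) = −97(ω_r−ω_c),  ω_s=0, ω_c=1
Stage 1: ω_r = 1 − (37/97)(0−1) = 134/97
  ⇒ ω_r¹/ω_c¹ = 134/97
Stage 2: N_ring = 22 + 2·26 = 74
Stage 2: 22(ω_s−ω_c) = −74(ω_r−ω_c),  ω_c=0, ω_s=1
Stage 2: ω_r = 0 − (22/74)(1−0) = -11/37
  ⇒ ω_r²/ω_s² = -11/37
Coupling ω_s² = ω_r¹ ⇒ overall = 134/97 × -11/37 = -1474/3589

-1474/3589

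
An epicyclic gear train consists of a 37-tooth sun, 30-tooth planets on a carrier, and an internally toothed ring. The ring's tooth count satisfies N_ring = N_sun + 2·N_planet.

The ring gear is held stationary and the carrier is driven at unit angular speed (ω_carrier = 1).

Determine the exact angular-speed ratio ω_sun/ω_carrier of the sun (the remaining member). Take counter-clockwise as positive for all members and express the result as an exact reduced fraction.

134/37

N_ring = 37 + 2·30 = 97
37(ω_s−ω_c) = −97(ω_r−ω_c),  ω_r=0, ω_c=1
ω_s = 1 − (97/37)(0−1) = 134/37
ω_s/ω_c = 134/37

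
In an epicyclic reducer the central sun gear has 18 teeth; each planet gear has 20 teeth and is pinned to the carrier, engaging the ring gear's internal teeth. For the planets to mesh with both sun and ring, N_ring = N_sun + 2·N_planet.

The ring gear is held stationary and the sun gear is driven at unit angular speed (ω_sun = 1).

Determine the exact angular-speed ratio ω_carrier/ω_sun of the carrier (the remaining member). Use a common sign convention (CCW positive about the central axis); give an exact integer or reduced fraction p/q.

9/38

N_ring = 18 + 2·20 = 58
18(ω_s−ω_c) = −58(ω_r−ω_c),  ω_r=0, ω_s=1
18(1−ω_c) = −58(0−ω_c)  ⇒  76ω_c = 18  ⇒  ω_c = 9/38
ω_c/ω_s = 9/38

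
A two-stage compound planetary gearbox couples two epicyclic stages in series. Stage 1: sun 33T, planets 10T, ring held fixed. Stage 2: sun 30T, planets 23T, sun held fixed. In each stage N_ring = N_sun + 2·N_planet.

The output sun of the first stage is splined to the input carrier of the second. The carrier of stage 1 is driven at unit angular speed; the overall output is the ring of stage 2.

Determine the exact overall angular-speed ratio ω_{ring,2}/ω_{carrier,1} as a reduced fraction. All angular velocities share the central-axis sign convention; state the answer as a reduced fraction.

Stage 1: N_ring = 33 + 2·10 = 53
Stage 1: 33(ω_s−ω_c) = −53(ω_r−ω_c),  ω_r=0, ω_c=1
Stage 1: ω_s = 1 − (53/33)(0−1) = 86/33
  ⇒ ω_s¹/ω_c¹ = 86/33
Stage 2: N_ring = 30 + 2·23 = 76
Stage 2: 30(ω_s−ω_c) = −76(ω_r−ω_c),  ω_s=0, ω_c=1
Stage 2: ω_r = 1 − (30/76)(0−1) = 53/38
  ⇒ ω_r²/ω_c² = 53/38
Coupling ω_c² = ω_s¹ ⇒ overall = 86/33 × 53/38 = 2279/627

2279/627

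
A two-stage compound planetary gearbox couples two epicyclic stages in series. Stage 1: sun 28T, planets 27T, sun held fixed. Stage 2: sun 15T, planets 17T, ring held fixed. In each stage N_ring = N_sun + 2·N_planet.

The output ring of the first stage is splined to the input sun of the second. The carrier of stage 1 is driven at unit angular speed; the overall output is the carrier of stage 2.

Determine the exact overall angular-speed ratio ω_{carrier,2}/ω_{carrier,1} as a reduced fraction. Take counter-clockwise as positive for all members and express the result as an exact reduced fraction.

Stage 1: N_ring = 28 + 2·27 = 82
Stage 1: 28(ω_s−ω_c) = −82(ω_r−ω_c),  ω_s=0, ω_c=1
Stage 1: ω_r = 1 − (28/82)(0−1) = 55/41
  ⇒ ω_r¹/ω_c¹ = 55/41
Stage 2: N_ring = 15 + 2·17 = 49
Stage 2: 15(ω_s−ω_c) = −49(ω_r−ω_c),  ω_r=0, ω_s=1
Stage 2: 15(1−ω_c) = −49(0−ω_c)  ⇒  64ω_c = 15  ⇒  ω_c = 15/64
  ⇒ ω_c²/ω_s² = 15/64
Coupling ω_s² = ω_r¹ ⇒ overall = 55/41 × 15/64 = 825/2624

825/2624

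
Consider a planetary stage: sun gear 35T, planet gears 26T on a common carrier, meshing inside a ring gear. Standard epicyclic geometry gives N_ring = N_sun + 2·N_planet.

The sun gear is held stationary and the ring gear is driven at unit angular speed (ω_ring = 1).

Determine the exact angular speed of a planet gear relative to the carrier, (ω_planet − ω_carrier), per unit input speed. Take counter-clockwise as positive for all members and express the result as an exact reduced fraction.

N_ring = 35 + 2·26 = 87
35(ω_s−ω_c) = −87(ω_r−ω_c),  ω_s=0, ω_r=1
35(0−ω_c) = −87(1−ω_c)  ⇒  122ω_c = 87  ⇒  ω_c = 87/122
sun–planet: 35·(0−87/122) = −26·(ω_p−ω_c)  ⇒  ω_p−ω_c = −(35/26)·(-87/122) = 3045/3172

3045/3172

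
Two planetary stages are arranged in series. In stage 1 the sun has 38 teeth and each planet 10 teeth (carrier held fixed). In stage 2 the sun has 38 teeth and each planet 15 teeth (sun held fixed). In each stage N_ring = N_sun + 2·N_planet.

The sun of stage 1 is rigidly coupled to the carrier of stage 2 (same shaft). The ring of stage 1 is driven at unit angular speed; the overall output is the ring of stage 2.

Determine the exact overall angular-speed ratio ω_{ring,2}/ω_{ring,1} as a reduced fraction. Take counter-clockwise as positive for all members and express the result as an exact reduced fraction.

-1537/646

Stage 1: N_ring = 38 + 2·10 = 58
Stage 1: 38(ω_s−ω_c) = −58(ω_r−ω_c),  ω_c=0, ω_r=1
Stage 1: ω_s = 0 − (58/38)(1−0) = -29/19
  ⇒ ω_s¹/ω_r¹ = -29/19
Stage 2: N_ring = 38 + 2·15 = 68
Stage 2: 38(ω_s−ω_c) = −68(ω_r−ω_c),  ω_s=0, ω_c=1
Stage 2: ω_r = 1 − (38/68)(0−1) = 53/34
  ⇒ ω_r²/ω_c² = 53/34
Coupling ω_c² = ω_s¹ ⇒ overall = -29/19 × 53/34 = -1537/646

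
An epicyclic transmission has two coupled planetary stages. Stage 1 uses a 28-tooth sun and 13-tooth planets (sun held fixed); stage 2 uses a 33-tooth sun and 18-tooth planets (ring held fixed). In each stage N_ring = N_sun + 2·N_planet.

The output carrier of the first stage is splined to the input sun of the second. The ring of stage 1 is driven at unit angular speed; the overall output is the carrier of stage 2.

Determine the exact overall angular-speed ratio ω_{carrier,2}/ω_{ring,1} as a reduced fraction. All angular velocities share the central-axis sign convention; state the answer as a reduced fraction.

Stage 1: N_ring = 28 + 2·13 = 54
Stage 1: 28(ω_s−ω_c) = −54(ω_r−ω_c),  ω_s=0, ω_r=1
Stage 1: 28(0−ω_c) = −54(1−ω_c)  ⇒  82ω_c = 54  ⇒  ω_c = 27/41
  ⇒ ω_c¹/ω_r¹ = 27/41
Stage 2: N_ring = 33 + 2·18 = 69
Stage 2: 33(ω_s−ω_c) = −69(ω_r−ω_c),  ω_r=0, ω_s=1
Stage 2: 33(1−ω_c) = −69(0−ω_c)  ⇒  102ω_c = 33  ⇒  ω_c = 11/34
  ⇒ ω_c²/ω_s² = 11/34
Coupling ω_s² = ω_c¹ ⇒ overall = 27/41 × 11/34 = 297/1394

297/1394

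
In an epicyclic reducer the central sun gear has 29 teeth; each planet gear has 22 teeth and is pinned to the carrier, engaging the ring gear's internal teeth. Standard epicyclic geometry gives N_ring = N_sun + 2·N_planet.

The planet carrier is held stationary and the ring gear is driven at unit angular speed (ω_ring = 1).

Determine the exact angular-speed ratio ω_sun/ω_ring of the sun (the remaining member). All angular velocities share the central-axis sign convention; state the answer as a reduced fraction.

N_ring = 29 + 2·22 = 73
29(ω_s−ω_c) = −73(ω_r−ω_c),  ω_c=0, ω_r=1
ω_s = 0 − (73/29)(1−0) = -73/29
ω_s/ω_r = -73/29

-73/29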